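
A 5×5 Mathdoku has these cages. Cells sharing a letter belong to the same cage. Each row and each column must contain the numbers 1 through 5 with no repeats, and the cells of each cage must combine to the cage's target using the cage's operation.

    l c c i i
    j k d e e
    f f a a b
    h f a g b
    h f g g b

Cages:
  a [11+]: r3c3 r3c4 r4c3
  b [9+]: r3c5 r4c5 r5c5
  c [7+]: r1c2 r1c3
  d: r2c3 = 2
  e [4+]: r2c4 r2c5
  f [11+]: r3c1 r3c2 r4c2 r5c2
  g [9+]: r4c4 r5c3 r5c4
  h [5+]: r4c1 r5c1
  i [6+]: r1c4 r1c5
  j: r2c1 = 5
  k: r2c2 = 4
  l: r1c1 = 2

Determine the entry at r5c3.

3

Cage l is given, so r1c1 = 2.
J is a freebie, leaving r2c1 = 5.
K is a freebie, so r2c2 = 4.
Cage d is a single given cell; hence r2c3 = 2.
Cage c needs two cells with sum 7; hence r1c2 = 3.
Cage c's pair has sum 7, leaving r1c3 = 4.
The 4 cells of cage f must have sum 11, leaving r3c1 = 3.
Row 3 now contains 3; hence r3c4 = 5.
Column 4 now contains 5, leaving r1c4 = 1.
The two cells of cage i must have sum 6, leaving r1c5 = 5.
Column 4 now contains 1, so r2c4 = 3.
3 is placed in row 2, leaving r2c5 = 1.
Row 3 now contains 5; hence r3c3 = 1.
The 3 cells of cage a must have sum 11, leaving r4c3 = 5.
5 is placed in column 3, so r5c3 = 3.
Row 3 now contains 1, leaving r3c2 = 2.
Row 3 now contains 2, which forces r3c5 = 4.
Cage f has sum 11, so r4c2 = 1.
The 3 cells of cage b must have sum 9, so r4c5 = 3.
The 4 cells of cage f must have sum 11, which forces r5c2 = 5.
Column 5 already has 4; hence r5c5 = 2.
Row 4 already has 1, so r4c1 = 4.
Cage g has sum 9, so r4c4 = 2.
The two cells of cage h must have sum 5, which forces r5c1 = 1.
Row 5 now contains 2, leaving r5c4 = 4.
The full grid is 2 3 4 1 5 / 5 4 2 3 1 / 3 2 1 5 4 / 4 1 5 2 3 / 1 5 3 4 2.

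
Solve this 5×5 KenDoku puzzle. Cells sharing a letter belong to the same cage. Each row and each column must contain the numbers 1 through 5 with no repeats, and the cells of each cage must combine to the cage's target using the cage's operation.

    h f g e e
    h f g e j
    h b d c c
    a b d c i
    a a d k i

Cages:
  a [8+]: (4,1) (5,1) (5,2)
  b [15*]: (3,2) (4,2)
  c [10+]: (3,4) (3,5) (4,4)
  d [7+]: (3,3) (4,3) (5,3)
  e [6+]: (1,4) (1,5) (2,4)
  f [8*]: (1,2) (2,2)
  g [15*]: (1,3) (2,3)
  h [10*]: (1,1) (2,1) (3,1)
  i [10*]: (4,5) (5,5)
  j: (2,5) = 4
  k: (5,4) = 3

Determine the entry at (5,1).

4

Cage j is a single given cell, leaving (2,5) = 4.
Cage k is a single given cell, leaving (5,4) = 3.
The two cells of cage f must have product 8, which forces (1,2) = 4.
4 is placed in row 2, so (2,2) = 2.
Row 2 already has 2, which forces (2,4) = 1.
Column 4 now contains 1, leaving (1,4) = 2.
Cage e has sum 6, leaving (1,5) = 3.
Row 2 now contains 1, which forces (2,1) = 5.
Row 2 already has 5, so (2,3) = 3.
3 is placed in column 5, so (3,5) = 1.
Row 1 already has 2; hence (1,1) = 1.
Row 1 now contains 3, so (1,3) = 5.
Row 3 already has 1, so (3,1) = 2.
2 is placed in row 3, so (3,3) = 4.
4 is placed in row 3, so (3,4) = 5.
2 is placed in column 1; hence (4,1) = 3.
Row 4 already has 3; hence (4,2) = 5.
5 is placed in column 4, which forces (4,4) = 4.
Row 4 already has 5, leaving (4,5) = 2.
2 is placed in column 1, leaving (5,1) = 4.
5 is placed in column 2, which forces (5,2) = 1.
1 is placed in row 5, leaving (5,3) = 2.
Column 5 already has 2, so (5,5) = 5.
Row 3 already has 5; hence (3,2) = 3.
Row 4 now contains 2, so (4,3) = 1.
Filled in: 1 4 5 2 3 / 5 2 3 1 4 / 2 3 4 5 1 / 3 5 1 4 2 / 4 1 2 3 5.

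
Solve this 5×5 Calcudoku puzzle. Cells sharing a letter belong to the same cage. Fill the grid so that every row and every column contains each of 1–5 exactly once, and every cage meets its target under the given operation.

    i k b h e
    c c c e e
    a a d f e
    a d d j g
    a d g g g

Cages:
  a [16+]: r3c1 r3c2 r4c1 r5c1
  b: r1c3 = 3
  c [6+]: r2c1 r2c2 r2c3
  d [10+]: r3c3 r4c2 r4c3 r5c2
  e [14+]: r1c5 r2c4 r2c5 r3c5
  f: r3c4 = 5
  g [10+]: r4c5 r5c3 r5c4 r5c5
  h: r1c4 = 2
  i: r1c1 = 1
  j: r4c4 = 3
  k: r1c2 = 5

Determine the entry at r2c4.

4

I is a freebie, which forces r1c1 = 1.
Cage k is a single given cell, leaving r1c2 = 5.
Cage b is given, leaving r1c3 = 3.
H is a freebie, which forces r1c4 = 2.
Row 1 now contains 2, so r1c5 = 4.
5 is placed in column 2, which forces r3c2 = 4.
F is a freebie; hence r3c4 = 5.
Cage j is given, leaving r4c4 = 3.
Column 4 now contains 3, so r2c4 = 4.
Cage e needs sum 14, so r2c5 = 5.
Cage a needs sum 16; hence r3c1 = 3.
Cage e has sum 14, which forces r3c5 = 1.
Column 5 already has 1; hence r4c5 = 2.
Column 4 already has 4, which forces r5c4 = 1.
Column 5 already has 5, leaving r5c5 = 3.
3 is placed in column 1, leaving r2c1 = 2.
Cage c has sum 6, which forces r2c2 = 3.
Cage c has sum 6, which forces r2c3 = 1.
1 is placed in row 3, which forces r3c3 = 2.
Row 4 already has 2, so r4c2 = 1.
Cage d needs sum 10, which forces r4c3 = 5.
Row 5 already has 3, so r5c2 = 2.
The 4 cells of cage g must have sum 10; hence r5c3 = 4.
Row 4 now contains 5, so r4c1 = 4.
Row 5 now contains 4, which forces r5c1 = 5.
Filled in: 1 5 3 2 4 / 2 3 1 4 5 / 3 4 2 5 1 / 4 1 5 3 2 / 5 2 4 1 3.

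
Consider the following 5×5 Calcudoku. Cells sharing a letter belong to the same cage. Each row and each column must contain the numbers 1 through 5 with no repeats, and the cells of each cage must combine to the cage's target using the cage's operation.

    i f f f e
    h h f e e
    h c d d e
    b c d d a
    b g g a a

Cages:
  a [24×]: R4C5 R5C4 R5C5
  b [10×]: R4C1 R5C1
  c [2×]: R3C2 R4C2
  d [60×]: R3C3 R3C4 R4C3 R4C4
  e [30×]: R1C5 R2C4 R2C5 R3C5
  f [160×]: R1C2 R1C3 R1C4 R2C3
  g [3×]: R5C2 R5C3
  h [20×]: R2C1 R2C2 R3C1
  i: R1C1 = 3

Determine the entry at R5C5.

4

I is a freebie, which forces R1C1 = 3.
Cage f has product 160, leaving R2C3 = 4.
Row 1 needs a 1, and only R1C5 is open for it.
Row 5 needs a 5, and only R5C1 is open for it.
Column 1 now contains 5, so R2C1 = 1.
Cage h has product 20, so R2C2 = 5.
The 3 cells of cage h must have product 20, leaving R3C1 = 4.
Column 1 now contains 5, which forces R4C1 = 2.
Row 4 already has 2; hence R4C2 = 1.
Column 2 now contains 1, which forces R5C2 = 3.
Row 5 already has 3, which forces R5C3 = 1.
Column 2 now contains 1, which forces R3C2 = 2.
Cage d needs product 60, leaving R3C4 = 1.
Cage e has product 30, which forces R3C5 = 5.
Cage d has product 60, so R4C4 = 4.
The 3 cells of cage a must have product 24; hence R4C5 = 3.
4 is placed in column 4; hence R5C4 = 2.
Row 5 already has 2, which forces R5C5 = 4.
Column 2 now contains 2, leaving R1C2 = 4.
Cage f needs product 160, so R1C3 = 2.
Column 4 already has 2, leaving R1C4 = 5.
Column 4 already has 2, which forces R2C4 = 3.
3 is placed in column 5; hence R2C5 = 2.
Row 3 already has 5, leaving R3C3 = 3.
3 is placed in row 4, which forces R4C3 = 5.
The full grid is 3 4 2 5 1 / 1 5 4 3 2 / 4 2 3 1 5 / 2 1 5 4 3 / 5 3 1 2 4.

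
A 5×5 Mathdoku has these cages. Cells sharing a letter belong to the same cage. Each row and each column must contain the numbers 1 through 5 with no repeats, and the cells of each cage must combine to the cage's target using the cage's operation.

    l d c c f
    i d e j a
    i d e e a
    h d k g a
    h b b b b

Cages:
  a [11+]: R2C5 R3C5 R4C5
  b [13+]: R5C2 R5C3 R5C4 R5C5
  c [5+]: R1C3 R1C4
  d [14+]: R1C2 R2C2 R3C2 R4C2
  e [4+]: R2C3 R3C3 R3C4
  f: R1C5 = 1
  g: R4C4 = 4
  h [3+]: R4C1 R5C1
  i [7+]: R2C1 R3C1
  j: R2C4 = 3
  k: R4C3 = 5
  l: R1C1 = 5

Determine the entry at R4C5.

L is a freebie, which forces R1C1 = 5.
F is a freebie, which forces R1C5 = 1.
The 3 cells of cage e must have sum 4, so R2C3 = 1.
Cage j is given, which forces R2C4 = 3.
Cage e needs sum 4, so R3C3 = 2.
Cage e needs sum 4, leaving R3C4 = 1.
Cage k is given; hence R4C3 = 5.
Cage g is given, so R4C4 = 4.
4 is placed in row 4, so R4C5 = 2.
Column 4 already has 4, so R5C4 = 5.
Cage c needs two cells with sum 5, which forces R1C3 = 3.
Column 4 already has 4, leaving R1C4 = 2.
Cage i needs two cells with sum 7, so R2C1 = 4.
Row 2 now contains 4, which forces R2C5 = 5.
Cage i's pair has sum 7; hence R3C1 = 3.
Column 5 now contains 5, which forces R3C5 = 4.
2 is placed in row 4, so R4C1 = 1.
2 is placed in row 4, which forces R4C2 = 3.
Cage h needs two cells with sum 3, which forces R5C1 = 2.
The 4 cells of cage b must have sum 13; hence R5C2 = 1.
Column 3 already has 3, so R5C3 = 4.
4 is placed in column 5, leaving R5C5 = 3.
2 is placed in row 1, leaving R1C2 = 4.
5 is placed in row 2, so R2C2 = 2.
4 is placed in row 3; hence R3C2 = 5.
The full grid is 5 4 3 2 1 / 4 2 1 3 5 / 3 5 2 1 4 / 1 3 5 4 2 / 2 1 4 5 3.

2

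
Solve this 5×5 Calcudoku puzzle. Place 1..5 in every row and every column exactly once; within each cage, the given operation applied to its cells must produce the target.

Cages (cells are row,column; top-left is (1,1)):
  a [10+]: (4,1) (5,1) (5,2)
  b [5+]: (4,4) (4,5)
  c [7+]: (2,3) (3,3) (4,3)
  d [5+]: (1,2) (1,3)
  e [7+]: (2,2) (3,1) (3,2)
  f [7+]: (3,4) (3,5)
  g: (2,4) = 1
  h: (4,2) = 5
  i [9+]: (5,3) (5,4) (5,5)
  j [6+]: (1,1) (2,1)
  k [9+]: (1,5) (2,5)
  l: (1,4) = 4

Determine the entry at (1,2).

L is a freebie, which forces (1,4) = 4.
Row 1 already has 4, leaving (1,5) = 5.
Cage g is a single given cell, so (2,4) = 1.
Column 5 already has 5, which forces (2,5) = 4.
Cage h is a single given cell, leaving (4,2) = 5.
Cage j's pair has sum 6, leaving (1,1) = 1.
Cage j's pair has sum 6, so (2,1) = 5.
Row 2 already has 4; hence (2,3) = 2.
Cage f needs two cells with sum 7, which forces (3,4) = 5.
The two cells of cage f must have sum 7, which forces (3,5) = 2.
Column 5 already has 2, leaving (4,5) = 3.
Column 5 already has 3, so (5,5) = 1.
Cage d's pair has sum 5, which forces (1,2) = 2.
Column 3 already has 2; hence (1,3) = 3.
Row 2 already has 2; hence (2,2) = 3.
Cage e needs sum 7, leaving (3,1) = 3.
Cage e has sum 7, so (3,2) = 1.
1 is placed in row 3; hence (3,3) = 4.
Cage a has sum 10, which forces (4,1) = 4.
4 is placed in column 3, which forces (4,3) = 1.
Row 4 already has 3, which forces (4,4) = 2.
Cage a needs sum 10; hence (5,1) = 2.
Cage a has sum 10; hence (5,2) = 4.
The 3 cells of cage i must have sum 9, so (5,3) = 5.
Cage i has sum 9; hence (5,4) = 3.
The full grid is 1 2 3 4 5 / 5 3 2 1 4 / 3 1 4 5 2 / 4 5 1 2 3 / 2 4 5 3 1.

2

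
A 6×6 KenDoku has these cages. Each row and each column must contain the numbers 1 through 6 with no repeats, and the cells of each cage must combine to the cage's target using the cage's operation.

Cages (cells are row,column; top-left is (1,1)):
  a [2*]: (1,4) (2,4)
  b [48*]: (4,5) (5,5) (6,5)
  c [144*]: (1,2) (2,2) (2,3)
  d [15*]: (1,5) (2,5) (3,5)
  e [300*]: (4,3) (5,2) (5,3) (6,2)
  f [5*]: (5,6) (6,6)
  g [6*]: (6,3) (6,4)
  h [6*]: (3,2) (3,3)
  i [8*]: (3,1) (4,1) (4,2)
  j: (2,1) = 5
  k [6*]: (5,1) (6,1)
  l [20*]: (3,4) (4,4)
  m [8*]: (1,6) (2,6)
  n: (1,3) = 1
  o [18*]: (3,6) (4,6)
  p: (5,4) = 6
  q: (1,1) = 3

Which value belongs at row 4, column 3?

Cage q is a single given cell, which forces (1,1) = 3.
Cage c has product 144, leaving (1,2) = 6.
Cage n is a single given cell, which forces (1,3) = 1.
1 is placed in row 1, which forces (1,4) = 2.
1 is placed in row 1; hence (1,5) = 5.
Row 1 now contains 2, which forces (1,6) = 4.
Cage j is a single given cell, so (2,1) = 5.
Cage c has product 144, so (2,2) = 4.
Cage c needs product 144, so (2,3) = 6.
Column 4 now contains 2; hence (2,4) = 1.
Row 2 now contains 1, leaving (2,5) = 3.
Column 6 now contains 4, so (2,6) = 2.
Column 5 already has 3; hence (3,5) = 1.
P is a freebie, leaving (5,4) = 6.
Column 4 already has 6; hence (6,4) = 3.
Cage k's pair has product 6, so (5,1) = 1.
Cage e has product 300; hence (5,2) = 3.
1 is placed in row 5; hence (5,6) = 5.
The two cells of cage k must have product 6, which forces (6,1) = 6.
The 4 cells of cage e must have product 300, which forces (6,2) = 5.
Row 6 already has 3, which forces (6,3) = 2.
2 is placed in row 6, so (6,5) = 4.
Column 6 already has 5, leaving (6,6) = 1.
Column 2 already has 3, which forces (3,2) = 2.
Column 3 already has 2; hence (3,3) = 3.
3 is placed in row 3; hence (3,6) = 6.
Cage i has product 8, which forces (4,2) = 1.
Cage e has product 300; hence (4,3) = 5.
Row 4 already has 5, leaving (4,4) = 4.
Cage b has product 48, which forces (4,5) = 6.
6 is placed in column 6, so (4,6) = 3.
Row 5 now contains 5; hence (5,3) = 4.
Column 5 now contains 4; hence (5,5) = 2.
Row 3 now contains 2, leaving (3,1) = 4.
Column 4 already has 4, leaving (3,4) = 5.
Row 4 now contains 4, which forces (4,1) = 2.
The full grid is 3 6 1 2 5 4 / 5 4 6 1 3 2 / 4 2 3 5 1 6 / 2 1 5 4 6 3 / 1 3 4 6 2 5 / 6 5 2 3 4 1.

5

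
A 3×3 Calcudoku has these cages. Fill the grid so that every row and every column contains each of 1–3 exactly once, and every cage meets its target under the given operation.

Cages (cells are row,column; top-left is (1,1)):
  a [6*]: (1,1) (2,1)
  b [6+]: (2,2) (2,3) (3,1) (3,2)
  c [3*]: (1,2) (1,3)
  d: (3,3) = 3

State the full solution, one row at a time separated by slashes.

2 3 1 / 3 1 2 / 1 2 3

Cage d is given, which forces (3,3) = 3.
The two cells of cage c must have product 3, leaving (1,2) = 3.
Column 3 now contains 3, leaving (1,3) = 1.
Column 3 already has 1, so (2,3) = 2.
Row 1 now contains 3, so (1,1) = 2.
Row 2 already has 2, so (2,1) = 3.
Row 2 already has 2, which forces (2,2) = 1.
Cage b needs sum 6; hence (3,1) = 1.
Cage b has sum 6, so (3,2) = 2.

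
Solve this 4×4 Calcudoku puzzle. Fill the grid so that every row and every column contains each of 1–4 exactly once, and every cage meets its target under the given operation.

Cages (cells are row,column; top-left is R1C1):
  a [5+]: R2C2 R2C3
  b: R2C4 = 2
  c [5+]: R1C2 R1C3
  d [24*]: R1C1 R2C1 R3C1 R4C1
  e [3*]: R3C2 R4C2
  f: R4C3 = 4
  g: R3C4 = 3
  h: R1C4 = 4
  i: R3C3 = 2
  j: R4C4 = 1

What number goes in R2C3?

Cage h is given, leaving R1C4 = 4.
Cage b is a single given cell; hence R2C4 = 2.
I is a freebie; hence R3C3 = 2.
Cage g is a single given cell; hence R3C4 = 3.
F is a freebie, leaving R4C3 = 4.
Cage j is given, leaving R4C4 = 1.
Cage c needs two cells with sum 5; hence R1C2 = 2.
The two cells of cage c must have sum 5; hence R1C3 = 3.
Cage a's pair has sum 5, so R2C2 = 4.
Cage a needs two cells with sum 5, so R2C3 = 1.
3 is placed in row 3, so R3C2 = 1.
1 is placed in row 4, which forces R4C2 = 3.
3 is placed in row 1, leaving R1C1 = 1.
Row 2 now contains 1, leaving R2C1 = 3.
Row 3 now contains 1, which forces R3C1 = 4.
Row 4 now contains 3, so R4C1 = 2.
Completed grid: 1 2 3 4 / 3 4 1 2 / 4 1 2 3 / 2 3 4 1.

1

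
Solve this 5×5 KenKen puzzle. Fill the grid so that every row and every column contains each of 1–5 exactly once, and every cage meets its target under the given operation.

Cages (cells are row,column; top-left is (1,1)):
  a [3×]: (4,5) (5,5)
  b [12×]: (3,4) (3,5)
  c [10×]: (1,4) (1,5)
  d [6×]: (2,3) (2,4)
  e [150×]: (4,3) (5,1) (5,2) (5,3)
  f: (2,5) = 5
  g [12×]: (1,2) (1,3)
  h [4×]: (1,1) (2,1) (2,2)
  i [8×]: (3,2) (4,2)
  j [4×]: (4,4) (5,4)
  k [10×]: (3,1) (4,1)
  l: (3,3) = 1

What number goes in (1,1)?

F is a freebie; hence (2,5) = 5.
Cage l is a single given cell, which forces (3,3) = 1.
The 4 cells of cage e must have product 150, so (4,3) = 5.
Cage c needs two cells with product 10; hence (1,4) = 5.
Column 5 already has 5; hence (1,5) = 2.
The two cells of cage k must have product 10; hence (3,1) = 5.
5 is placed in row 4, leaving (4,1) = 2.
2 is placed in row 4; hence (4,2) = 4.
Row 4 already has 4, leaving (4,4) = 1.
1 is placed in row 4, leaving (4,5) = 3.
Column 1 now contains 2, which forces (5,1) = 3.
3 is placed in row 5, so (5,3) = 2.
Column 4 already has 1, which forces (5,4) = 4.
Column 5 already has 3, which forces (5,5) = 1.
Row 1 already has 2, so (1,1) = 1.
Column 2 now contains 4, leaving (1,2) = 3.
Cage g needs two cells with product 12, so (1,3) = 4.
The 3 cells of cage h must have product 4; hence (2,1) = 4.
Cage h has product 4, which forces (2,2) = 1.
Column 3 now contains 2, so (2,3) = 3.
The two cells of cage d must have product 6; hence (2,4) = 2.
Column 2 now contains 4; hence (3,2) = 2.
Column 4 already has 4, which forces (3,4) = 3.
Column 5 already has 3, so (3,5) = 4.
Row 5 already has 2, leaving (5,2) = 5.
The full grid is 1 3 4 5 2 / 4 1 3 2 5 / 5 2 1 3 4 / 2 4 5 1 3 / 3 5 2 4 1.

1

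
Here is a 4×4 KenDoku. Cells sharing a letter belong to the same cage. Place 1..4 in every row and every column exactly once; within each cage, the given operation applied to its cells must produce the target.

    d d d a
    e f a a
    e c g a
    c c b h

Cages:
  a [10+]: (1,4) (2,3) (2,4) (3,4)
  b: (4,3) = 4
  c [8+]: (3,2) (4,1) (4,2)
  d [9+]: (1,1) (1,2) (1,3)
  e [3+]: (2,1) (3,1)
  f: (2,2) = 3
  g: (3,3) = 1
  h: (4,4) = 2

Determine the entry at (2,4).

4

F is a freebie, leaving (2,2) = 3.
Cage g is given, leaving (3,3) = 1.
Cage b is given, so (4,3) = 4.
H is a freebie, so (4,4) = 2.
Cage e needs two cells with sum 3, so (2,1) = 1.
4 is placed in column 3, so (2,3) = 2.
1 is placed in row 2, which forces (2,4) = 4.
1 is placed in row 3, leaving (3,1) = 2.
Cage c has sum 8; hence (3,2) = 4.
4 is placed in column 4, so (3,4) = 3.
Cage c needs sum 8, which forces (4,1) = 3.
Row 4 already has 2, which forces (4,2) = 1.
3 is placed in column 1, so (1,1) = 4.
Column 2 now contains 4, so (1,2) = 2.
Column 3 already has 2, leaving (1,3) = 3.
3 is placed in column 4; hence (1,4) = 1.
Filled in: 4 2 3 1 / 1 3 2 4 / 2 4 1 3 / 3 1 4 2.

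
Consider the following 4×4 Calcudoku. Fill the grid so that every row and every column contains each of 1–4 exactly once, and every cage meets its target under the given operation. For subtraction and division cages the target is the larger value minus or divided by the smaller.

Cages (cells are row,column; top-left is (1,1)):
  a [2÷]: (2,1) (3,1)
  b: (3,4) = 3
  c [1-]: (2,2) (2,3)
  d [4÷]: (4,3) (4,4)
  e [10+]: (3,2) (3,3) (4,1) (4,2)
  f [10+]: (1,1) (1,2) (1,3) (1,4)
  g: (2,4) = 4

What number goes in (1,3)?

Cage g is given; hence (2,4) = 4.
Cage b is given, so (3,4) = 3.
Column 4 now contains 4, leaving (4,4) = 1.
1 is placed in column 4, so (1,4) = 2.
Row 4 now contains 1, which forces (4,3) = 4.
Cage e has sum 10, which forces (3,2) = 4.
Cage e has sum 10, so (3,3) = 1.
Cage f needs sum 10; hence (1,1) = 4.
The 4 cells of cage f must have sum 10, which forces (1,2) = 1.
1 is placed in column 3, which forces (1,3) = 3.
Cage a needs two cells with quotient 2, which forces (2,1) = 1.
3 is placed in column 3, leaving (2,3) = 2.
Row 3 now contains 1; hence (3,1) = 2.
Column 1 now contains 2, which forces (4,1) = 3.
Row 4 already has 3; hence (4,2) = 2.
Row 2 already has 2, so (2,2) = 3.
Filled in: 4 1 3 2 / 1 3 2 4 / 2 4 1 3 / 3 2 4 1.

3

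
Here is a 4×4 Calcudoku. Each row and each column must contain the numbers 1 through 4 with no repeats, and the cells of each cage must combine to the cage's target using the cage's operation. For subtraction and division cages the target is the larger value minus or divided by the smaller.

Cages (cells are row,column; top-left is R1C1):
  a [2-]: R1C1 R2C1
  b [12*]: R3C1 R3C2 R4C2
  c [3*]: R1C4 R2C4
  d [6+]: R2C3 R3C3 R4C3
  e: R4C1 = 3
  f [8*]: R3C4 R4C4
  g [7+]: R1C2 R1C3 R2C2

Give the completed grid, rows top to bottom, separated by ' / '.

2 1 4 3 / 4 2 3 1 / 1 3 2 4 / 3 4 1 2

Cage e is given; hence R4C1 = 3.
The 3 cells of cage b must have product 12, which forces R3C2 = 3.
The 3 cells of cage d must have sum 6; hence R2C3 = 3.
Row 2 now contains 3, which forces R2C4 = 1.
1 is placed in column 4; hence R1C4 = 3.
The only place for 1 in column 1 is R3C1.
Row 3 now contains 1, leaving R3C3 = 2.
Row 3 already has 2, which forces R3C4 = 4.
Cage b needs product 12; hence R4C2 = 4.
The 3 cells of cage d must have sum 6, which forces R4C3 = 1.
Column 4 already has 4, so R4C4 = 2.
Cage g needs sum 7, leaving R1C2 = 1.
Column 3 now contains 1, so R1C3 = 4.
Column 2 already has 4, which forces R2C2 = 2.
Row 1 already has 4; hence R1C1 = 2.
Row 2 now contains 2, so R2C1 = 4.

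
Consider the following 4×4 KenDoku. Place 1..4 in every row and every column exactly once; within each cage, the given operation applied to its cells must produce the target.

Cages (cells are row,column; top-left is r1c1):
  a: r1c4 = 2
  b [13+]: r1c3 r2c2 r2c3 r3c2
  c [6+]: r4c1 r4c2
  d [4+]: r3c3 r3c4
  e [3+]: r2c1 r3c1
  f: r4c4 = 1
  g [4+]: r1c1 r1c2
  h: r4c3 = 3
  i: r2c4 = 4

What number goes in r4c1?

4

A is a freebie, which forces r1c4 = 2.
Cage i is a single given cell, so r2c4 = 4.
Cage h is given; hence r4c3 = 3.
F is a freebie; hence r4c4 = 1.
Column 3 now contains 3, so r1c3 = 4.
Cage b has sum 13, which forces r2c2 = 3.
Column 3 now contains 3, leaving r2c3 = 2.
Cage b needs sum 13; hence r3c2 = 4.
Column 3 now contains 3, so r3c3 = 1.
1 is placed in column 4, so r3c4 = 3.
Column 2 already has 4, so r4c2 = 2.
Cage g needs two cells with sum 4, so r1c1 = 3.
Column 2 now contains 3, which forces r1c2 = 1.
Row 2 now contains 2; hence r2c1 = 1.
Row 3 now contains 1, so r3c1 = 2.
2 is placed in row 4, so r4c1 = 4.
Completed grid: 3 1 4 2 / 1 3 2 4 / 2 4 1 3 / 4 2 3 1.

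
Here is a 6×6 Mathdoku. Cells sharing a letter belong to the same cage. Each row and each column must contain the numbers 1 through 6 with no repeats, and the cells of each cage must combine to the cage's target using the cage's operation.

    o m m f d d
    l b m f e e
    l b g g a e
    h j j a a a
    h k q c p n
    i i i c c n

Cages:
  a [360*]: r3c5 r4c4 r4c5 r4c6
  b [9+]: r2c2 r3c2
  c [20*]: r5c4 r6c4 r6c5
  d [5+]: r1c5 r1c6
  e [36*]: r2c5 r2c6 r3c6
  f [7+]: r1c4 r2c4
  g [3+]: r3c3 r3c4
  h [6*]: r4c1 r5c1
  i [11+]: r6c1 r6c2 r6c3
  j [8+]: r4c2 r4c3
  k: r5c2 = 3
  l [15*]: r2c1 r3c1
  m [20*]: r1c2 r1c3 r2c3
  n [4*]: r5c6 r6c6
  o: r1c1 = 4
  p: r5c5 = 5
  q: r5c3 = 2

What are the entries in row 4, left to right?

Cage o is a single given cell, which forces r1c1 = 4.
Cage k is a single given cell, so r5c2 = 3.
Cage q is a single given cell, so r5c3 = 2.
P is a freebie; hence r5c5 = 5.
Cage m has product 20, leaving r2c3 = 4.
Column 3 now contains 2, which forces r3c3 = 1.
Cage g needs two cells with sum 3, leaving r3c4 = 2.
Cage c needs product 20, leaving r6c4 = 5.
Cage m needs product 20; hence r1c2 = 1.
1 is placed in column 3, which forces r1c3 = 5.
Row 1 now contains 1, so r1c4 = 6.
Row 2 already has 4, which forces r2c2 = 5.
Column 4 already has 6; hence r2c4 = 1.
Cage b needs two cells with sum 9, which forces r3c2 = 4.
5 is placed in column 2, which forces r4c2 = 2.
The 4 cells of cage a must have product 360; hence r4c6 = 5.
1 is placed in column 4; hence r5c4 = 4.
Row 5 now contains 4, which forces r5c6 = 1.
2 is placed in column 2, which forces r6c2 = 6.
6 is placed in row 6; hence r6c3 = 3.
Column 6 now contains 1, leaving r6c6 = 4.
Row 2 now contains 5, which forces r2c1 = 3.
Cage l's pair has product 15; hence r3c1 = 5.
Cage a needs product 360; hence r3c5 = 6.
Row 3 now contains 6, leaving r3c6 = 3.
Cage h needs two cells with product 6, leaving r4c1 = 1.
Column 3 now contains 3; hence r4c3 = 6.
Column 4 now contains 4, leaving r4c4 = 3.
Cage a needs product 360; hence r4c5 = 4.
1 is placed in row 5, which forces r5c1 = 6.
Cage i has sum 11; hence r6c1 = 2.
Row 6 already has 4, which forces r6c5 = 1.
Cage d needs two cells with sum 5, which forces r1c5 = 3.
3 is placed in column 6, so r1c6 = 2.
Column 5 now contains 6; hence r2c5 = 2.
The 3 cells of cage e must have product 36, which forces r2c6 = 6.
Completed grid: 4 1 5 6 3 2 / 3 5 4 1 2 6 / 5 4 1 2 6 3 / 1 2 6 3 4 5 / 6 3 2 4 5 1 / 2 6 3 5 1 4.

1 2 6 3 4 5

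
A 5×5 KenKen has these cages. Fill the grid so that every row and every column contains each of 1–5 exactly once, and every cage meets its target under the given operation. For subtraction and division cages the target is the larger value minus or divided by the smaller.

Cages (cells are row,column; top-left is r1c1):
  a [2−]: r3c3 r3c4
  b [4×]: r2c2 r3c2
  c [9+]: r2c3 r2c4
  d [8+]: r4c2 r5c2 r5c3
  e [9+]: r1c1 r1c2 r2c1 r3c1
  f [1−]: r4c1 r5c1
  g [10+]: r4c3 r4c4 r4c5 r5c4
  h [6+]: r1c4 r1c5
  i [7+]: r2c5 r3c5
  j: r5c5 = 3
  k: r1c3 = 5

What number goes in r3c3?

3

K is a freebie, so r1c3 = 5.
Column 3 now contains 5, so r2c3 = 4.
4 is placed in row 2, leaving r2c4 = 5.
Cage j is a single given cell; hence r5c5 = 3.
4 is placed in row 2, leaving r2c2 = 1.
Column 5 now contains 3; hence r2c5 = 2.
Cage b's pair has product 4; hence r3c2 = 4.
Cage i needs two cells with sum 7, so r3c5 = 5.
Cage e needs sum 9, leaving r1c2 = 3.
Cage h needs two cells with sum 6; hence r1c4 = 2.
Column 5 now contains 2; hence r1c5 = 4.
Row 2 now contains 2, leaving r2c1 = 3.
Column 5 already has 4, leaving r4c5 = 1.
Cage d has sum 8, which forces r5c3 = 1.
Row 5 now contains 1, leaving r5c4 = 4.
Row 1 already has 2, leaving r1c1 = 1.
Cage e has sum 9, which forces r3c1 = 2.
Column 3 already has 1, leaving r3c3 = 3.
The two cells of cage a must have difference 2, so r3c4 = 1.
The two cells of cage f must have difference 1, which forces r4c1 = 4.
Cage g has sum 10, which forces r4c3 = 2.
Column 4 already has 4, so r4c4 = 3.
The two cells of cage f must have difference 1; hence r5c1 = 5.
Row 5 already has 5, which forces r5c2 = 2.
2 is placed in row 4, so r4c2 = 5.
Filled in: 1 3 5 2 4 / 3 1 4 5 2 / 2 4 3 1 5 / 4 5 2 3 1 / 5 2 1 4 3.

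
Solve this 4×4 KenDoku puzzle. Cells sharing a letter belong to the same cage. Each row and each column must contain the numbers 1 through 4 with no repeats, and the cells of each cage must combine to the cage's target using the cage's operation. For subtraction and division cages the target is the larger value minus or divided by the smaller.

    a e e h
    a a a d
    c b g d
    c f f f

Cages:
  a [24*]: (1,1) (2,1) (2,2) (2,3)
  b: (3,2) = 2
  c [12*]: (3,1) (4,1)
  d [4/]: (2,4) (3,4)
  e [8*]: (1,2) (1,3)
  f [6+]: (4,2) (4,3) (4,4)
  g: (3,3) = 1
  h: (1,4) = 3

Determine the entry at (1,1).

1

H is a freebie, leaving (1,4) = 3.
Cage b is given, so (3,2) = 2.
Cage g is a single given cell, which forces (3,3) = 1.
1 is placed in row 3, which forces (3,4) = 4.
Column 2 already has 2, which forces (1,2) = 4.
The two cells of cage e must have product 8, leaving (1,3) = 2.
Column 4 already has 4, so (2,4) = 1.
Row 3 now contains 4, which forces (3,1) = 3.
Cage c's pair has product 12, which forces (4,1) = 4.
Column 3 now contains 2, so (4,3) = 3.
1 is placed in column 4; hence (4,4) = 2.
2 is placed in row 1; hence (1,1) = 1.
Column 1 already has 4, leaving (2,1) = 2.
Row 2 now contains 1, which forces (2,2) = 3.
Column 3 now contains 3; hence (2,3) = 4.
Row 4 now contains 3, so (4,2) = 1.
The full grid is 1 4 2 3 / 2 3 4 1 / 3 2 1 4 / 4 1 3 2.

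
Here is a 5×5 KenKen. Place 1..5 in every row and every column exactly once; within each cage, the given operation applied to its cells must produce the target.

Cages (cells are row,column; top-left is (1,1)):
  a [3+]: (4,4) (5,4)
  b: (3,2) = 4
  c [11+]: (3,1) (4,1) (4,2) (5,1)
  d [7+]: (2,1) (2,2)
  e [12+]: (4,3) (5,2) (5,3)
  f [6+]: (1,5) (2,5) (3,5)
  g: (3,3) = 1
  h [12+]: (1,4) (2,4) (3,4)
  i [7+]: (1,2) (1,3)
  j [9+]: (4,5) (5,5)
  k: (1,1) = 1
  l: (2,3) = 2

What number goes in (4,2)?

1

Cage k is a single given cell, leaving (1,1) = 1.
Cage l is given, which forces (2,3) = 2.
Cage b is given; hence (3,2) = 4.
Cage g is given, leaving (3,3) = 1.
The two cells of cage d must have sum 7, leaving (2,1) = 4.
Cage d's pair has sum 7, leaving (2,2) = 3.
3 is placed in row 2, so (2,4) = 5.
The 3 cells of cage f must have sum 6; hence (2,5) = 1.
5 is placed in column 4, which forces (3,4) = 3.
3 is placed in row 3, leaving (3,5) = 2.
Column 2 now contains 3, which forces (5,2) = 5.
5 is placed in row 5; hence (5,5) = 4.
Column 2 now contains 3; hence (1,2) = 2.
Cage i's pair has sum 7; hence (1,3) = 5.
Column 4 now contains 3, leaving (1,4) = 4.
Column 5 already has 2; hence (1,5) = 3.
Row 3 now contains 2, leaving (3,1) = 5.
The 4 cells of cage c must have sum 11; hence (4,2) = 1.
Cage e needs sum 12; hence (4,3) = 4.
1 is placed in row 4, so (4,4) = 2.
Column 5 already has 4, leaving (4,5) = 5.
4 is placed in row 5, leaving (5,3) = 3.
2 is placed in column 4, which forces (5,4) = 1.
2 is placed in row 4; hence (4,1) = 3.
3 is placed in row 5, which forces (5,1) = 2.
Filled in: 1 2 5 4 3 / 4 3 2 5 1 / 5 4 1 3 2 / 3 1 4 2 5 / 2 5 3 1 4.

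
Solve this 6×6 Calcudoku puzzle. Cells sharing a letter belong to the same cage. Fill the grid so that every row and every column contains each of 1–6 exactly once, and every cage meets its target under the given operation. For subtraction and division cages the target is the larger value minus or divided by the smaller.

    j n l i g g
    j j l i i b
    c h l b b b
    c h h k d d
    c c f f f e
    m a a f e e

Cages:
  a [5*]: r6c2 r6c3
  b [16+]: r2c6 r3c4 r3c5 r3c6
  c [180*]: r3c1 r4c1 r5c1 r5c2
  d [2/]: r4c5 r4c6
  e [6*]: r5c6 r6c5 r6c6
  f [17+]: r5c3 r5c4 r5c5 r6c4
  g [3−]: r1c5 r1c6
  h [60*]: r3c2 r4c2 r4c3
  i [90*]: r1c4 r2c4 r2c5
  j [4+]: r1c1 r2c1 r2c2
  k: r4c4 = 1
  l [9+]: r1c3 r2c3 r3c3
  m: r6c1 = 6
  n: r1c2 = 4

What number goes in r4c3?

Cage j has sum 4, which forces r1c1 = 1.
Cage n is a single given cell, so r1c2 = 4.
Cage j has sum 4, which forces r2c1 = 2.
Cage j needs sum 4, so r2c2 = 1.
K is a freebie, so r4c4 = 1.
Cage m is given, leaving r6c1 = 6.
Column 2 now contains 1, so r6c2 = 5.
Row 6 already has 5, so r6c3 = 1.
The 3 cells of cage h must have product 60, which forces r4c3 = 5.
The 4 cells of cage c must have product 180, so r5c2 = 3.
Cage e has product 6, so r5c6 = 1.
The only place for 1 in row 3 is r3c5.
In row 6, 4 can only go at r6c4, so r6c4 = 4.
In row 5, 4 can only go at r5c1, so r5c1 = 4.
Cage c needs product 180, so r3c1 = 5.
Row 3 already has 5, leaving r3c4 = 6.
Column 1 now contains 4, which forces r4c1 = 3.
The 3 cells of cage i must have product 90; hence r2c5 = 6.
Row 2 already has 6, so r2c6 = 5.
6 is placed in row 3, which forces r3c2 = 2.
Cage h has product 60; hence r4c2 = 6.
The 3 cells of cage l must have sum 9; hence r1c3 = 2.
The 3 cells of cage i must have product 90, so r1c4 = 5.
5 is placed in row 1; hence r1c5 = 3.
2 is placed in row 1, leaving r1c6 = 6.
Row 2 now contains 5, so r2c4 = 3.
Cage b has sum 16, leaving r3c6 = 4.
Column 6 already has 4, so r4c6 = 2.
The 4 cells of cage f must have sum 17, leaving r5c3 = 6.
5 is placed in column 4, which forces r5c4 = 2.
Row 5 already has 2, which forces r5c5 = 5.
Column 5 now contains 3, which forces r6c5 = 2.
Column 6 already has 2, so r6c6 = 3.
Row 2 already has 3, so r2c3 = 4.
Row 3 now contains 4; hence r3c3 = 3.
Row 4 now contains 2, leaving r4c5 = 4.
The full grid is 1 4 2 5 3 6 / 2 1 4 3 6 5 / 5 2 3 6 1 4 / 3 6 5 1 4 2 / 4 3 6 2 5 1 / 6 5 1 4 2 3.

5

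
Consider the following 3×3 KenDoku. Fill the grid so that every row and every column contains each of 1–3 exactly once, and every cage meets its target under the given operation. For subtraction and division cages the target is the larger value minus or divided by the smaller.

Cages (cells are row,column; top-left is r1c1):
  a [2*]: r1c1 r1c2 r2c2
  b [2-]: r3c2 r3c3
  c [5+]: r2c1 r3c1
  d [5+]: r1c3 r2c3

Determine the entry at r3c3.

The 3 cells of cage a must have product 2, so r1c1 = 1.
The 3 cells of cage a must have product 2, so r1c2 = 2.
Row 1 now contains 2; hence r1c3 = 3.
Cage a needs product 2, leaving r2c2 = 1.
3 is placed in column 3, which forces r2c3 = 2.
Column 2 now contains 1, which forces r3c2 = 3.
3 is placed in column 3, so r3c3 = 1.
2 is placed in row 2, so r2c1 = 3.
Row 3 now contains 3, which forces r3c1 = 2.
Completed grid: 1 2 3 / 3 1 2 / 2 3 1.

1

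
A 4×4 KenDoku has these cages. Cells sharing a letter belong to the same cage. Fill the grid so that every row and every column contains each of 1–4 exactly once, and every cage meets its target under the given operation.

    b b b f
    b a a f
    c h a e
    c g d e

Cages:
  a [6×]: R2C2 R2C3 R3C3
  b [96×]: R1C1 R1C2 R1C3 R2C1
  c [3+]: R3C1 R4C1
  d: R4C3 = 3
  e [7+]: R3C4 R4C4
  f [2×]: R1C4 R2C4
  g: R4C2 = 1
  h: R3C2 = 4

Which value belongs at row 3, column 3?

2

The 4 cells of cage b must have product 96; hence R2C1 = 4.
H is a freebie; hence R3C2 = 4.
Row 3 now contains 4, leaving R3C4 = 3.
Cage g is given, which forces R4C2 = 1.
D is a freebie, so R4C3 = 3.
Column 4 now contains 3; hence R4C4 = 4.
The 4 cells of cage b must have product 96, so R1C3 = 4.
The 3 cells of cage a must have product 6, which forces R2C2 = 3.
The two cells of cage c must have sum 3; hence R3C1 = 1.
Row 3 now contains 1, leaving R3C3 = 2.
Row 4 now contains 1, so R4C1 = 2.
Column 1 already has 2, so R1C1 = 3.
3 is placed in column 2, leaving R1C2 = 2.
Row 1 already has 2, leaving R1C4 = 1.
Column 3 now contains 2, so R2C3 = 1.
1 is placed in column 4; hence R2C4 = 2.
Filled in: 3 2 4 1 / 4 3 1 2 / 1 4 2 3 / 2 1 3 4.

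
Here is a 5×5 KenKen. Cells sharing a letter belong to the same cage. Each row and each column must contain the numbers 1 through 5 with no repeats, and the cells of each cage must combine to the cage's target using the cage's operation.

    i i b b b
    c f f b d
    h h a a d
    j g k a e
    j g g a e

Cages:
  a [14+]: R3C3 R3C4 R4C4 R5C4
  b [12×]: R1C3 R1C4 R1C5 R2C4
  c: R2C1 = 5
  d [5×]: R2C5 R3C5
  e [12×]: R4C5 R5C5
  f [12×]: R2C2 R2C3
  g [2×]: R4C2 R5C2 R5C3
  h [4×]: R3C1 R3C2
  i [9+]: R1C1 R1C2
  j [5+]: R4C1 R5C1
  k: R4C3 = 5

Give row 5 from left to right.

Cage c is a single given cell, leaving R2C1 = 5.
Row 2 already has 5, leaving R2C5 = 1.
Column 5 now contains 1, leaving R3C5 = 5.
The 3 cells of cage g must have product 2, leaving R4C2 = 1.
Cage k is given, leaving R4C3 = 5.
Cage g has product 2, which forces R5C2 = 2.
Cage g has product 2, which forces R5C3 = 1.
Column 1 now contains 5, which forces R1C1 = 4.
The two cells of cage i must have sum 9, which forces R1C2 = 5.
Cage b has product 12; hence R1C4 = 1.
Row 2 now contains 1; hence R2C4 = 2.
The two cells of cage h must have product 4; hence R3C1 = 1.
Column 2 now contains 1, which forces R3C2 = 4.
Row 3 already has 4; hence R3C4 = 3.
The two cells of cage j must have sum 5, which forces R4C1 = 2.
3 is placed in column 4; hence R4C4 = 4.
Row 4 now contains 4, which forces R4C5 = 3.
Cage j needs two cells with sum 5; hence R5C1 = 3.
Cage a needs sum 14, leaving R5C4 = 5.
Column 5 now contains 3, leaving R5C5 = 4.
Cage b needs product 12, so R1C3 = 3.
Column 5 now contains 3, leaving R1C5 = 2.
Column 2 already has 4, leaving R2C2 = 3.
Cage f needs two cells with product 12, which forces R2C3 = 4.
Row 3 now contains 3; hence R3C3 = 2.
Filled in: 4 5 3 1 2 / 5 3 4 2 1 / 1 4 2 3 5 / 2 1 5 4 3 / 3 2 1 5 4.

3 2 1 5 4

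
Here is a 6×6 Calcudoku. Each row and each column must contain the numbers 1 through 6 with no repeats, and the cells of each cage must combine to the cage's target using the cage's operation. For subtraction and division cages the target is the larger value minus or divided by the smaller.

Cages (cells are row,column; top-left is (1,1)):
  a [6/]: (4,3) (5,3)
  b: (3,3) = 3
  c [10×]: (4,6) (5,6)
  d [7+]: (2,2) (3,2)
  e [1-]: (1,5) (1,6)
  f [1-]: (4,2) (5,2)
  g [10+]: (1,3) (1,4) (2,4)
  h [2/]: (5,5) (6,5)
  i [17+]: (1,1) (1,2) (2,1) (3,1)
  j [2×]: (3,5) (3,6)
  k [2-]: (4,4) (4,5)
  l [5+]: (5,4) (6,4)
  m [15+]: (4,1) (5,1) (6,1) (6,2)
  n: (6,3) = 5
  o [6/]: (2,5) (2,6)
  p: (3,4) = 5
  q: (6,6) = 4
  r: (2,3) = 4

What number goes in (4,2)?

Cage r is a single given cell, so (2,3) = 4.
B is a freebie, which forces (3,3) = 3.
Cage p is a single given cell, so (3,4) = 5.
Cage n is a single given cell, so (6,3) = 5.
Q is a freebie, leaving (6,6) = 4.
The only place for 2 in column 3 is (1,3).
The 3 cells of cage g must have sum 10; hence (1,4) = 6.
Cage g has sum 10, which forces (2,4) = 2.
Cage e's pair has difference 1, which forces (1,5) = 4.
The two cells of cage l must have sum 5, leaving (5,4) = 4.
The two cells of cage l must have sum 5; hence (6,4) = 1.
Column 4 now contains 1, so (4,4) = 3.
Row 1 needs a 1, and only (1,1) is open for it.
Cage i has sum 17, which forces (1,2) = 5.
Row 1 already has 5, so (1,6) = 3.
Cage i has sum 17, leaving (2,1) = 5.
Cage i has sum 17, so (3,1) = 6.
Cage m has sum 15; hence (4,1) = 4.
Cage m has sum 15, leaving (6,2) = 6.
6 is placed in column 2, so (2,2) = 3.
Cage d's pair has sum 7, leaving (3,2) = 4.
In row 4, 6 can only go at (4,3), so (4,3) = 6.
Column 3 now contains 6, leaving (5,3) = 1.
Row 5 now contains 1, so (5,5) = 6.
Column 5 already has 6; hence (2,5) = 1.
The two cells of cage o must have quotient 6, leaving (2,6) = 6.
1 is placed in column 5, leaving (3,5) = 2.
2 is placed in row 3, so (3,6) = 1.
Cage f's pair has difference 1; hence (4,2) = 1.
1 is placed in column 5, which forces (4,5) = 5.
5 is placed in row 4; hence (4,6) = 2.
Row 5 now contains 1, leaving (5,2) = 2.
Column 6 already has 2; hence (5,6) = 5.
Cage h needs two cells with quotient 2; hence (6,5) = 3.
Row 5 now contains 2; hence (5,1) = 3.
Row 6 already has 3, leaving (6,1) = 2.
Completed grid: 1 5 2 6 4 3 / 5 3 4 2 1 6 / 6 4 3 5 2 1 / 4 1 6 3 5 2 / 3 2 1 4 6 5 / 2 6 5 1 3 4.

1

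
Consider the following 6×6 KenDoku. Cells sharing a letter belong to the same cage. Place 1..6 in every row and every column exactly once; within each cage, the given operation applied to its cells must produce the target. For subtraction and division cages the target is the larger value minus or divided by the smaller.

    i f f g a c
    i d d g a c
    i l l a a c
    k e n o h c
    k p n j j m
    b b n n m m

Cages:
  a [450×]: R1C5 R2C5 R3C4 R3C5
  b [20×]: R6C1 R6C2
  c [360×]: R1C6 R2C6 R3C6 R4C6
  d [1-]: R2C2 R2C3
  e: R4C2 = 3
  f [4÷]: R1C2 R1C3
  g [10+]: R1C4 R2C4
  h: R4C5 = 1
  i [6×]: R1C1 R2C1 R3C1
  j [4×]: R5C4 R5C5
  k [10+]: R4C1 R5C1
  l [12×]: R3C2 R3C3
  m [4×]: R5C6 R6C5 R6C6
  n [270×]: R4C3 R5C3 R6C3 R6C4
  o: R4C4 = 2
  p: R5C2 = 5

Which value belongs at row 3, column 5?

3

The 4 cells of cage a must have product 450, which forces R3C4 = 5.
Cage e is a single given cell, so R4C2 = 3.
O is a freebie, which forces R4C4 = 2.
Cage h is a single given cell, leaving R4C5 = 1.
Cage p is given; hence R5C2 = 5.
Column 5 now contains 1, leaving R5C5 = 4.
Column 2 now contains 5, leaving R6C2 = 4.
Cage n has product 270; hence R6C4 = 3.
Column 5 now contains 1, so R6C5 = 2.
Row 6 now contains 4, which forces R6C6 = 1.
Column 2 already has 4, so R1C2 = 1.
Cage f needs two cells with quotient 4, leaving R1C3 = 4.
4 is placed in row 1, which forces R1C4 = 6.
6 is placed in column 4, which forces R2C4 = 4.
Cage k's pair has sum 10, which forces R4C1 = 4.
Row 5 now contains 4, so R5C1 = 6.
Cage n has product 270, leaving R5C3 = 3.
Row 5 now contains 4; hence R5C4 = 1.
Column 6 now contains 1; hence R5C6 = 2.
Row 6 now contains 4, so R6C1 = 5.
5 is placed in row 6; hence R6C3 = 6.
Cage l needs two cells with product 12; hence R3C2 = 6.
6 is placed in column 3, which forces R3C3 = 2.
Row 3 now contains 6, leaving R3C5 = 3.
Cage c has product 360, leaving R3C6 = 4.
6 is placed in column 3; hence R4C3 = 5.
Row 4 already has 5, so R4C6 = 6.
3 is placed in column 5, which forces R1C5 = 5.
Row 1 now contains 5; hence R1C6 = 3.
6 is placed in column 2, so R2C2 = 2.
Column 3 now contains 5; hence R2C3 = 1.
Cage a has product 450; hence R2C5 = 6.
3 is placed in column 6, which forces R2C6 = 5.
Row 3 now contains 3; hence R3C1 = 1.
3 is placed in row 1; hence R1C1 = 2.
Row 2 already has 2; hence R2C1 = 3.
Completed grid: 2 1 4 6 5 3 / 3 2 1 4 6 5 / 1 6 2 5 3 4 / 4 3 5 2 1 6 / 6 5 3 1 4 2 / 5 4 6 3 2 1.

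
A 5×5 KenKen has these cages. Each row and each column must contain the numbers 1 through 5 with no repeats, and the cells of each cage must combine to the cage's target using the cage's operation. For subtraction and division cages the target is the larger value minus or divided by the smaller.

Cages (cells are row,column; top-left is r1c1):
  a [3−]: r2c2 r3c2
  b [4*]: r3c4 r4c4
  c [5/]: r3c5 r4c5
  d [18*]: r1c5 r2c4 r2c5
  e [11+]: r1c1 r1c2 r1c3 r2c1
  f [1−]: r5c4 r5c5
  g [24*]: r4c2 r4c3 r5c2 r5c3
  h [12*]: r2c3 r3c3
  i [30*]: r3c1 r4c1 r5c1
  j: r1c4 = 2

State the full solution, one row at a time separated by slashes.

Cage j is given, which forces r1c4 = 2.
Cage d has product 18, leaving r1c5 = 3.
The 3 cells of cage d must have product 18, leaving r2c4 = 3.
Cage d has product 18, which forces r2c5 = 2.
The 4 cells of cage e must have sum 11, so r2c1 = 1.
Row 2 now contains 3, so r2c3 = 4.
Cage h needs two cells with product 12, which forces r3c3 = 3.
Row 2 now contains 4, leaving r2c2 = 5.
Cage a's pair has difference 3, leaving r3c2 = 2.
Row 3 now contains 2, leaving r3c1 = 5.
5 is placed in row 3, so r3c5 = 1.
1 is placed in column 5; hence r4c5 = 5.
5 is placed in column 5; hence r5c5 = 4.
5 is placed in column 1, which forces r1c1 = 4.
Cage e needs sum 11, so r1c2 = 1.
Cage e needs sum 11, which forces r1c3 = 5.
Row 3 now contains 1, which forces r3c4 = 4.
The 4 cells of cage g must have product 24; hence r4c2 = 4.
The two cells of cage b must have product 4, leaving r4c4 = 1.
4 is placed in row 5, leaving r5c2 = 3.
4 is placed in row 5, leaving r5c4 = 5.
Cage i has product 30, which forces r4c1 = 3.
1 is placed in row 4; hence r4c3 = 2.
Row 5 now contains 3, so r5c1 = 2.
Cage g has product 24; hence r5c3 = 1.

4 1 5 2 3 / 1 5 4 3 2 / 5 2 3 4 1 / 3 4 2 1 5 / 2 3 1 5 4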